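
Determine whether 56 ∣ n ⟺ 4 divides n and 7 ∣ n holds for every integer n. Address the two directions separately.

(⟹) If 56 ∣ n, write n = 56q. Since 56 = 14·4, n = 4·(14q), so 4 ∣ n; and since 56 = 8·7, n = 7·(8q), so 7 ∣ n.

(⟸) This fails: take n = 28. Both 4 ∣ 28 and 7 ∣ 28, yet 28 is not a multiple of 56 (since 28 = 0·56 + 28), so 56 ∤ 28.

The forward direction holds; the converse fails.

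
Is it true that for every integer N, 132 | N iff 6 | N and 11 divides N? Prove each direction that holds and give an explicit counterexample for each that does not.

Forward direction. If 132 ∣ N, write N = 132q. Since 132 = 22·6, N = 6·(22q), so 6 ∣ N; and since 132 = 12·11, N = 11·(12q), so 11 ∣ N.

Converse. This fails: take N = 66. Both 6 ∣ 66 and 11 ∣ 66, yet 66 is not a multiple of 132 (since 66 = 0·132 + 66), so 132 ∤ 66.

The forward direction holds; the converse fails.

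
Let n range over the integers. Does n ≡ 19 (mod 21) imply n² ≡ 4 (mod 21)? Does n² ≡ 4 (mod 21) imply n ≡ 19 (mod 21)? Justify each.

(←) This fails: take n = 2. Then 2² = 4 ≡ 4 (mod 21), yet 2 ≡ 2 (mod 21), not 19.

(→) Suppose n ≡ 19 (mod 21). Write n = 21j + 19. Then (21j + 19)² = 441j² + 798j + 361 = 21(21j² + 38j + 17) + 4, so n² ≡ 4 (mod 21).

(⇒) holds; (⇐) fails.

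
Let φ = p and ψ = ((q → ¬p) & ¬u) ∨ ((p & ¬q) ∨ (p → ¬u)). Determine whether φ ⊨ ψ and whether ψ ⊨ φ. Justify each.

(⟹) This fails. Under q = T, p = T, u = T, the left side is true but the right side is false.

(⟸) This fails. Under q = F, p = F, u = F, the left side is false but the right side is true.

Both directions fail.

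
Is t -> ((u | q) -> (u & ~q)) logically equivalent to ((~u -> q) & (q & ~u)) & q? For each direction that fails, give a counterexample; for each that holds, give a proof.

Both directions fail.

(⇒) This fails. Under t = F, q = F, u = F, the left side is true but the right side is false.

(⇐) This fails. Under t = T, q = T, u = F, the left side is false but the right side is true.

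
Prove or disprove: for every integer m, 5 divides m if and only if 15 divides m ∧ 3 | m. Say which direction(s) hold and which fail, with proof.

Forward direction. This fails: take m = 5. Certainly 5 ∣ 5, but 15 ∤ 5.

Converse. Suppose 15 ∣ m and 3 ∣ m. Any common multiple of 15 and 3 is a multiple of their lcm; here lcm(15, 3) = 15·3/gcd(15, 3) = 45/3 = 15, so 15 ∣ m. Since 5 ∣ 15, it follows that 5 ∣ m.

Only the reverse direction holds.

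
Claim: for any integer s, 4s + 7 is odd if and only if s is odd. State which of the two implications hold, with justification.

Not equivalent: only (⇐) holds.

Converse. Suppose s is odd. Since 4 is even, 4s is even for every s, so 4s + 7 has the same parity as 7, which is odd. Hence 4s + 7 is odd.

Forward direction. This fails: take s = 6. Then 4s + 7 = 31, which is odd, yet s = 6 is even, not odd.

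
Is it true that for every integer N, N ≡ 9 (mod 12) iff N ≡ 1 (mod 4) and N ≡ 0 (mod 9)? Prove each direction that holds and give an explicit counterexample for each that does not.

Not equivalent: only (⇐) holds.

[⇒] This fails: N = 21 gives 21 ≡ 9 (mod 12) but 21 ≡ 3 (mod 9), so the conjunction on the right does not hold.

[⇐] Conversely, if N ≡ 1 (mod 4) and N ≡ 0 (mod 9), then by the Chinese remainder theorem N ≡ 9 (mod 36). Since 9 ≡ 9 (mod 12) and 12 ∣ 36, we get N ≡ 9 (mod 12).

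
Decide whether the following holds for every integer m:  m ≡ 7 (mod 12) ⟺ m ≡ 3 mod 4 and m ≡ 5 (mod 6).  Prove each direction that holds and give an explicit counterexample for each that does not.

(⇒) This fails: m = 7 gives 7 ≡ 7 (mod 12) but 7 ≡ 1 (mod 6), so the conjunction on the right does not hold.

(⇐) This fails: m = 11 satisfies both congruences on the right (11 ≡ 3 mod 4 and 11 ≡ 5 mod 6) yet 11 ≡ 11 (mod 12), not 7.

Both directions fail.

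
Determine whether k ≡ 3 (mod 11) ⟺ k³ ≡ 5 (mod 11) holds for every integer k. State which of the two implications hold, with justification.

Equivalent; both directions hold.

[⇒] Suppose k ≡ 3 (mod 11). Write k = 11j + 3. Then (11j + 3)³ = 1331j³ + 1089j² + 297j + 27 = 11(121j³ + 99j² + 27j + 2) + 5, so k³ ≡ 5 (mod 11).

[⇐] Conversely, suppose k³ ≡ 5 (mod 11). The only residue r in {0, …, 10} with r³ ≡ 5 (mod 11) is r = 3, so k ≡ 3 (mod 11).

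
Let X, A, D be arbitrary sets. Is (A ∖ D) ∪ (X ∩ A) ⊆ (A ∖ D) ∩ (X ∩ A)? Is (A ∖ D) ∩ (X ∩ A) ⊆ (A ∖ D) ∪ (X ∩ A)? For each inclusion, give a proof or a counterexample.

Only the reverse inclusion holds.

(⟹) This inclusion fails. Take X = ∅, A = {1}, D = ∅; then 1 ∈ (A ∖ D) ∪ (X ∩ A) but 1 ∉ (A ∖ D) ∩ (X ∩ A).

(⟸) Let x ∈ (A ∖ D) ∩ (X ∩ A). Then x ∈ X ∩ A and x ∉ D, from which x ∈ (A ∖ D) ∪ (X ∩ A).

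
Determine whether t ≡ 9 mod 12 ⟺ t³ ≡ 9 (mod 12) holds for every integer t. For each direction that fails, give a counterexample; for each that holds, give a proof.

Both implications hold.

[⇒] Suppose t ≡ 9 mod 12. Write t = 12j + 9. Then (12j + 9)³ = 1728j³ + 3888j² + 2916j + 729 = 12(144j³ + 324j² + 243j + 60) + 9, so t³ ≡ 9 (mod 12).

[⇐] Conversely, suppose t³ ≡ 9 (mod 12). The only residue r in {0, …, 11} with r³ ≡ 9 (mod 12) is r = 9, so t ≡ 9 (mod 12).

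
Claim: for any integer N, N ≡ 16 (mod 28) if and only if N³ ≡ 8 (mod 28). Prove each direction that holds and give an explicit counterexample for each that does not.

Forward direction. Suppose N ≡ 16 (mod 28). Write N = 28j + 16. Then (28j + 16)³ = 21952j³ + 37632j² + 21504j + 4096 = 28(784j³ + 1344j² + 768j + 146) + 8, so N³ ≡ 8 (mod 28).

Converse. This fails: take N = 2. Then 2³ = 8 ≡ 8 (mod 28), yet 2 ≡ 2 (mod 28), not 16.

The forward direction holds; the converse fails.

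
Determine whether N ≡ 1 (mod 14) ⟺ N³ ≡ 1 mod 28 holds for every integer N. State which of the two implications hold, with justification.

Forward direction. This fails: take N = 15. Then 15 ≡ 1 (mod 14), but 15³ = 3375 ≡ 15 (mod 28), not 1.

Converse. This fails: take N = 9. Then 9³ = 729 ≡ 1 (mod 28), yet 9 ≡ 9 (mod 14), not 1.

Both directions fail.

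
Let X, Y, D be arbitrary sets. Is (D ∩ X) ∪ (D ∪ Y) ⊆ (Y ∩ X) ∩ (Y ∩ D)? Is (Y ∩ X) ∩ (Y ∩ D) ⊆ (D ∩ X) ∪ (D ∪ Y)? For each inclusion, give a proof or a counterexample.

Forward inclusion. This inclusion fails. Take X = ∅, Y = {1}, D = ∅; then 1 ∈ (D ∩ X) ∪ (D ∪ Y) but 1 ∉ (Y ∩ X) ∩ (Y ∩ D).

Reverse inclusion. Let x ∈ (Y ∩ X) ∩ (Y ∩ D). Then x ∈ X ∩ Y ∩ D, from which x ∈ (D ∩ X) ∪ (D ∪ Y).

The sets are not equal: only the reverse inclusion holds.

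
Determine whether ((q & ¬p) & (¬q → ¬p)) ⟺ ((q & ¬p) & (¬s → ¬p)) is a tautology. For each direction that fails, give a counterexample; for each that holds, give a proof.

The biconditional holds.

(⇒) Assume the antecedent. If s is true, the antecedent forces (s = T, p = F, q = T), and (q & ¬p) & (¬s → ¬p) holds there. If s is false, the antecedent forces (s = F, p = F, q = T), and (q & ¬p) & (¬s → ¬p) holds there. Either way (q & ¬p) & (¬s → ¬p) holds.

(⇐) Assume the antecedent. If s is true, the antecedent forces (s = T, p = F, q = T), and (q & ¬p) & (¬q → ¬p) holds there. If s is false, the antecedent forces (s = F, p = F, q = T), and (q & ¬p) & (¬q → ¬p) holds there. Either way (q & ¬p) & (¬q → ¬p) holds.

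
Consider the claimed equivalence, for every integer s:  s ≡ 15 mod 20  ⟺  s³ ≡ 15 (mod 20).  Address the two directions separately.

[⇒] Suppose s ≡ 15 mod 20. Write s = 20j + 15. Then (20j + 15)³ = 8000j³ + 18000j² + 13500j + 3375 = 20(400j³ + 900j² + 675j + 168) + 15, so s³ ≡ 15 (mod 20).

[⇐] Conversely, suppose s³ ≡ 15 (mod 20). The only residue r in {0, …, 19} with r³ ≡ 15 (mod 20) is r = 15, so s ≡ 15 (mod 20).

Both directions hold.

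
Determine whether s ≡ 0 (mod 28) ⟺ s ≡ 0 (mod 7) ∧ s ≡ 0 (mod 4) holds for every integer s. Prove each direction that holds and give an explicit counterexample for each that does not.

Both directions hold.

[⇒] Suppose s ≡ 0 (mod 28); write s = 28j + 0. Since 7 ∣ 28, reducing mod 7 gives s ≡ 0 (mod 7); since 4 ∣ 28, reducing mod 4 gives s ≡ 0 (mod 4).

[⇐] Conversely, if s ≡ 0 (mod 7) and s ≡ 0 (mod 4), then by the Chinese remainder theorem s ≡ 0 (mod 28). This is exactly s ≡ 0 (mod 28).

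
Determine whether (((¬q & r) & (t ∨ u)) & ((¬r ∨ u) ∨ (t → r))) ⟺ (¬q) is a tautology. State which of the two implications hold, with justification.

(⇒) holds; (⇐) fails.

Forward direction. Assume the antecedent. If q is true, the antecedent cannot hold. If q is false, ¬q reduces to true regardless of the other variables. Either way ¬q holds.

Converse. This fails. Under q = F, r = F, t = F, u = F, the left side is false but the right side is true.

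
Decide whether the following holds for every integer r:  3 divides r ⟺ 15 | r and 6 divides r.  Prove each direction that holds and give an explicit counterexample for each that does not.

Only the converse holds.

(→) This fails: take r = 3. Certainly 3 ∣ 3, but 15 ∤ 3.

(←) Suppose 15 ∣ r and 6 ∣ r. Any common multiple of 15 and 6 is a multiple of their lcm; here lcm(15, 6) = 15·6/gcd(15, 6) = 90/3 = 30, so 30 ∣ r. Since 3 ∣ 30, it follows that 3 ∣ r.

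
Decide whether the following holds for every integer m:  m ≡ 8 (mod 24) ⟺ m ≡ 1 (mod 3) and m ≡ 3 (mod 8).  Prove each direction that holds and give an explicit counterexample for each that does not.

Neither direction holds.

(⟹) This fails: m = 8 gives 8 ≡ 8 (mod 24) but 8 ≡ 2 (mod 3), so the conjunction on the right does not hold.

(⟸) This fails: m = 19 satisfies both congruences on the right (19 ≡ 1 mod 3 and 19 ≡ 3 mod 8) yet 19 ≡ 19 (mod 24), not 8.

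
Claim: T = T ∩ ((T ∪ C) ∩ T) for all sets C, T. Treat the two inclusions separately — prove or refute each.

Both inclusions hold; the sets are equal.

(⊇) Let x ∈ T ∩ ((T ∪ C) ∩ T). Then either x ∈ T and x ∉ C; or x ∈ C ∩ T. In each case x ∈ T, so T ∩ ((T ∪ C) ∩ T) ⊆ T.

(⊆) Let x ∈ T. Then either x ∈ T and x ∉ C; or x ∈ C ∩ T. In each case x ∈ T ∩ ((T ∪ C) ∩ T), so T ⊆ T ∩ ((T ∪ C) ∩ T).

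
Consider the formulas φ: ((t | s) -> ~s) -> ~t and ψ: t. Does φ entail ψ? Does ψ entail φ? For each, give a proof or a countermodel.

(⇒) This fails. Under s = F, t = F, the left side is true but the right side is false.

(⇐) This fails. Under s = F, t = T, the left side is false but the right side is true.

Both directions fail.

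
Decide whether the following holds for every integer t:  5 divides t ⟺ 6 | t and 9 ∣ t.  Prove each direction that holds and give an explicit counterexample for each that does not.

(→) This fails: take t = 5. Certainly 5 ∣ 5, but 6 ∤ 5.

(←) This fails: take t = 18. Both 6 ∣ 18 and 9 ∣ 18, yet 18 is not a multiple of 5 (since 18 = 3·5 + 3), so 5 ∤ 18.

Neither implication holds.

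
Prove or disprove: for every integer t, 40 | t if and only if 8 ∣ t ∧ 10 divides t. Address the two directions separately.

The biconditional holds.

(⇒) If 40 ∣ t, write t = 40q. Since 40 = 5·8, t = 8·(5q), so 8 ∣ t; and since 40 = 4·10, t = 10·(4q), so 10 ∣ t.

(⇐) Suppose 8 ∣ t and 10 ∣ t. Any common multiple of 8 and 10 is a multiple of their lcm; here lcm(8, 10) = 8·10/gcd(8, 10) = 80/2 = 40, so 40 ∣ t.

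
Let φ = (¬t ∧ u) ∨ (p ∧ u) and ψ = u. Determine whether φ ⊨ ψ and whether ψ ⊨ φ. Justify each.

(⇒) holds; (⇐) fails.

(⟹) Assume the antecedent. If p is true, the antecedent forces (p = T, u = T, t = F) or (p = T, u = T, t = T), and u holds there. If p is false, the antecedent forces (p = F, u = T, t = F), and u holds there. Either way u holds.

(⟸) This fails. Under p = F, u = T, t = T, the left side is false but the right side is true.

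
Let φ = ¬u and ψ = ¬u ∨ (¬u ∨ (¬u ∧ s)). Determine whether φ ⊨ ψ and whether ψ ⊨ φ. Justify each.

(⇐) Assume the antecedent. If u is true, the antecedent cannot hold. If u is false, ¬u reduces to true regardless of the other variables. Either way ¬u holds.

(⇒) Assume the antecedent. If u is true, the antecedent cannot hold. If u is false, ¬u ∨ (¬u ∨ (¬u ∧ s)) reduces to true regardless of the other variables. Either way ¬u ∨ (¬u ∨ (¬u ∧ s)) holds.

Both directions hold; the statement is true.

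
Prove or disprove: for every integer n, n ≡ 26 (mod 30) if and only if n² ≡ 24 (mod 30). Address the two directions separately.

(⇒) This fails: take n = 26. Then 26 ≡ 26 (mod 30), but 26² = 676 ≡ 16 (mod 30), not 24.

(⇐) This fails: take n = 12. Then 12² = 144 ≡ 24 (mod 30), yet 12 ≡ 12 (mod 30), not 26.

Neither direction holds.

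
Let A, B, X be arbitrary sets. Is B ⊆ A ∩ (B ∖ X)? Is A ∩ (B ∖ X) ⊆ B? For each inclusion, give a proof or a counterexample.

Only the reverse inclusion holds.

(⊆) This inclusion fails. Take A = ∅, B = {1}, X = ∅; then 1 ∈ B but 1 ∉ A ∩ (B ∖ X).

(⊇) Let x ∈ A ∩ (B ∖ X). Then x ∈ A ∩ B and x ∉ X, from which x ∈ B.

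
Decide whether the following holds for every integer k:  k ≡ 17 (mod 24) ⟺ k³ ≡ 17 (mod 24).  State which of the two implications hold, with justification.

[⇒] Suppose k ≡ 17 (mod 24). Write k = 24j + 17. Then (24j + 17)³ = 13824j³ + 29376j² + 20808j + 4913 = 24(576j³ + 1224j² + 867j + 204) + 17, so k³ ≡ 17 (mod 24).

[⇐] Conversely, suppose k³ ≡ 17 (mod 24). The only residue r in {0, …, 23} with r³ ≡ 17 (mod 24) is r = 17, so k ≡ 17 (mod 24).

Both implications hold.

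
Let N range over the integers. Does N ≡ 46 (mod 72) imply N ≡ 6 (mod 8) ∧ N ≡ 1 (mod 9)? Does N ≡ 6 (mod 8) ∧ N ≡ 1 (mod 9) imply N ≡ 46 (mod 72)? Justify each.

(⟹) Suppose N ≡ 46 (mod 72); write N = 72j + 46. Since 8 ∣ 72, reducing mod 8 gives N ≡ 46 ≡ 6 (mod 8); since 9 ∣ 72, reducing mod 9 gives N ≡ 46 ≡ 1 (mod 9).

(⟸) Conversely, if N ≡ 6 (mod 8) and N ≡ 1 (mod 9), then by the Chinese remainder theorem N ≡ 46 (mod 72). This is exactly N ≡ 46 (mod 72).

The biconditional holds.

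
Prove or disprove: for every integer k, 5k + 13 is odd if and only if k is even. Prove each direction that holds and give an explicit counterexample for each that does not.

Both directions hold.

[⇐] Suppose k is even; write k = 2j. Then 5k + 13 = 5·(2j) + 13 = 2·5j + 13, which is odd.

[⇒] Suppose 5k + 13 is odd. Since 5 is odd, 5k and k have the same parity, so 5k + 13 ≡ k + 13 (mod 2). As 13 is odd, 5k + 13 is odd exactly when k is even. Thus k is even.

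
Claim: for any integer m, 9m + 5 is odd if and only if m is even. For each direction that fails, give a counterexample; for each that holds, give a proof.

Both implications hold.

(⇐) Suppose m is even; write m = 2j. Then 9m + 5 = 9·(2j) + 5 = 2·9j + 5, which is odd.

(⇒) Suppose 9m + 5 is odd. Since 9 is odd, 9m and m have the same parity, so 9m + 5 ≡ m + 5 (mod 2). As 5 is odd, 9m + 5 is odd exactly when m is even. Thus m is even.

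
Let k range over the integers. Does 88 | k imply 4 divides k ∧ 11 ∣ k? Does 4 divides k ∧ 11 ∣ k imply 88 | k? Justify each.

(⇒) If 88 ∣ k, write k = 88q. Since 88 = 22·4, k = 4·(22q), so 4 ∣ k; and since 88 = 8·11, k = 11·(8q), so 11 ∣ k.

(⇐) This fails: take k = 44. Both 4 ∣ 44 and 11 ∣ 44, yet 44 is not a multiple of 88 (since 44 = 0·88 + 44), so 88 ∤ 44.

The forward direction holds; the converse fails.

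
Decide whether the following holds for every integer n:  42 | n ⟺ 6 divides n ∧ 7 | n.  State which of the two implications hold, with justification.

(⟹) If 42 ∣ n, write n = 42q. Since 42 = 7·6, n = 6·(7q), so 6 ∣ n; and since 42 = 6·7, n = 7·(6q), so 7 ∣ n.

(⟸) Suppose 6 ∣ n and 7 ∣ n. Any common multiple of 6 and 7 is a multiple of their lcm; here gcd(6, 7) = 1, so lcm(6, 7) = 6·7 = 42, so 42 ∣ n.

Equivalent; both directions hold.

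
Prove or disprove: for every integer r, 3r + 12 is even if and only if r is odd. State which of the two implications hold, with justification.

Both directions fail.

(⇒) This fails: r = 2 gives 3r + 12 = 18, which is even, but 2 is even, not odd.

(⇐) This also fails: r = 1 is odd, but 3r + 12 = 15 is odd, not even.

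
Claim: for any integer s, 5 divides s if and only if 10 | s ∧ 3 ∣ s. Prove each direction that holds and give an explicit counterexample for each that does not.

(⇒) fails; (⇐) holds.

(⟹) This fails: take s = 5. Certainly 5 ∣ 5, but 10 ∤ 5.

(⟸) Suppose 10 ∣ s and 3 ∣ s. Any common multiple of 10 and 3 is a multiple of their lcm; here gcd(10, 3) = 1, so lcm(10, 3) = 10·3 = 30, so 30 ∣ s. Since 5 ∣ 30, it follows that 5 ∣ s.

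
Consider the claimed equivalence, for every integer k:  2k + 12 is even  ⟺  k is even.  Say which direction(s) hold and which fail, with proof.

(⟹) This fails: take k = 5. Then 2k + 12 = 22, which is even, yet k = 5 is odd, not even.

(⟸) Suppose k is even. Since 2 is even, 2k is even for every k, so 2k + 12 has the same parity as 12, which is even. Hence 2k + 12 is even.

The forward direction fails; the converse holds.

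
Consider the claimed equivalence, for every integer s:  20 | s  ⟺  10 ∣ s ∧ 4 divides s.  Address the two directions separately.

[⇒] If 20 ∣ s, write s = 20q. Since 20 = 2·10, s = 10·(2q), so 10 ∣ s; and since 20 = 5·4, s = 4·(5q), so 4 ∣ s.

[⇐] Suppose 10 ∣ s and 4 ∣ s. Any common multiple of 10 and 4 is a multiple of their lcm; here lcm(10, 4) = 10·4/gcd(10, 4) = 40/2 = 20, so 20 ∣ s.

The biconditional holds.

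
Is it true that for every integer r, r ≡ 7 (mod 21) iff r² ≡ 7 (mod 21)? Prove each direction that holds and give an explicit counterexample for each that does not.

(⇒) Suppose r ≡ 7 (mod 21). Write r = 21j + 7. Then (21j + 7)² = 441j² + 294j + 49 = 21(21j² + 14j + 2) + 7, so r² ≡ 7 (mod 21).

(⇐) This fails: take r = 14. Then 14² = 196 ≡ 7 (mod 21), yet 14 ≡ 14 (mod 21), not 7.

Only the forward implication holds.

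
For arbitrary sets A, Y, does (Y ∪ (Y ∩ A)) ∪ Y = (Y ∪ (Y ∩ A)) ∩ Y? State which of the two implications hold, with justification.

(⊆) Let x ∈ (Y ∪ (Y ∩ A)) ∪ Y. Then either x ∈ Y and x ∉ A; or x ∈ A ∩ Y. In each case x ∈ (Y ∪ (Y ∩ A)) ∩ Y, so (Y ∪ (Y ∩ A)) ∪ Y ⊆ (Y ∪ (Y ∩ A)) ∩ Y.

(⊇) Let x ∈ (Y ∪ (Y ∩ A)) ∩ Y. Then either x ∈ Y and x ∉ A; or x ∈ A ∩ Y. In each case x ∈ (Y ∪ (Y ∩ A)) ∪ Y, so (Y ∪ (Y ∩ A)) ∩ Y ⊆ (Y ∪ (Y ∩ A)) ∪ Y.

Both inclusions hold.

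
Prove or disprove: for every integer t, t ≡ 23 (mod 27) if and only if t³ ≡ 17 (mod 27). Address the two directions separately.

Only the forward implication holds.

(⟹) Suppose t ≡ 23 (mod 27). Write t = 27j + 23. Then (27j + 23)³ = 19683j³ + 50301j² + 42849j + 12167 = 27(729j³ + 1863j² + 1587j + 450) + 17, so t³ ≡ 17 (mod 27).

(⟸) This fails: take t = 5. Then 5³ = 125 ≡ 17 (mod 27), yet 5 ≡ 5 (mod 27), not 23.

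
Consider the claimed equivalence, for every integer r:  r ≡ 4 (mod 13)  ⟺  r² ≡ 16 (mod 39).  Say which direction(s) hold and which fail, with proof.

(⇒) This fails: take r = 30. Then 30 ≡ 4 (mod 13), but 30² = 900 ≡ 3 (mod 39), not 16.

(⇐) This fails: take r = 22. Then 22² = 484 ≡ 16 (mod 39), yet 22 ≡ 9 (mod 13), not 4.

Neither implication holds.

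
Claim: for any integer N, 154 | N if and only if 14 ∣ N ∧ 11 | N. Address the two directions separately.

Both implications hold.

[⇒] If 154 ∣ N, write N = 154q. Since 154 = 11·14, N = 14·(11q), so 14 ∣ N; and since 154 = 14·11, N = 11·(14q), so 11 ∣ N.

[⇐] Suppose 14 ∣ N and 11 ∣ N. Any common multiple of 14 and 11 is a multiple of their lcm; here gcd(14, 11) = 1, so lcm(14, 11) = 14·11 = 154, so 154 ∣ N.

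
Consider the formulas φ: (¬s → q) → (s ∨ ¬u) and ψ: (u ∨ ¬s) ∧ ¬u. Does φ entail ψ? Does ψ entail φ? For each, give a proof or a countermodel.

Not equivalent: only (⇐) holds.

[⇒] This fails. Under s = T, q = F, u = F, the left side is true but the right side is false.

[⇐] Assume the antecedent. If s is true, the antecedent cannot hold. If s is false, the antecedent forces (s = F, q = F, u = F) or (s = F, q = T, u = F), and (¬s → q) → (s ∨ ¬u) holds there. Either way (¬s → q) → (s ∨ ¬u) holds.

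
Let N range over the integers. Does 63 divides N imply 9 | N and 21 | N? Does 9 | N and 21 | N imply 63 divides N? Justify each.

Equivalent; both directions hold.

(⟹) If 63 ∣ N, write N = 63q. Since 63 = 7·9, N = 9·(7q), so 9 ∣ N; and since 63 = 3·21, N = 21·(3q), so 21 ∣ N.

(⟸) Suppose 9 ∣ N and 21 ∣ N. Any common multiple of 9 and 21 is a multiple of their lcm; here lcm(9, 21) = 9·21/gcd(9, 21) = 189/3 = 63, so 63 ∣ N.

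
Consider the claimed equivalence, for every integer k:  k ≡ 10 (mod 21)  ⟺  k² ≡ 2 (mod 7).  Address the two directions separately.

Only the forward implication holds.

Forward direction. Suppose k ≡ 10 (mod 21). Then k² ≡ 10² = 100 (mod 21), and since 7 ∣ 21, also k² ≡ 2 (mod 7).

Converse. This fails: take k = 3. Then 3² = 9 ≡ 2 (mod 7), yet 3 ≡ 3 (mod 21), not 10.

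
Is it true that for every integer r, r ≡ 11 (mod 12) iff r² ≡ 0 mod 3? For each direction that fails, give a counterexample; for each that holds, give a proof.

(⇒) fails and (⇐) fails.

(⇒) This fails: take r = 11. Then 11 ≡ 11 (mod 12), but 11² = 121 ≡ 1 (mod 3), not 0.

(⇐) This fails: take r = 0. Then 0² = 0 ≡ 0 (mod 3), yet 0 ≡ 0 (mod 12), not 11.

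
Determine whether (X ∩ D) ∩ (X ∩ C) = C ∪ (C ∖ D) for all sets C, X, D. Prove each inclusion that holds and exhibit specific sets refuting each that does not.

(⊆) holds; (⊇) fails.

Forward inclusion. Let x ∈ (X ∩ D) ∩ (X ∩ C). Then x ∈ C ∩ X ∩ D, from which x ∈ C ∪ (C ∖ D).

Reverse inclusion. This inclusion fails. Take C = {1}, X = ∅, D = ∅; then 1 ∈ C ∪ (C ∖ D) but 1 ∉ (X ∩ D) ∩ (X ∩ C).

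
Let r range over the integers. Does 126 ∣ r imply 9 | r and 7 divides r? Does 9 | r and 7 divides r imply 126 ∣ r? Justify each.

The forward direction holds; the converse fails.

[⇒] If 126 ∣ r, write r = 126q. Since 126 = 14·9, r = 9·(14q), so 9 ∣ r; and since 126 = 18·7, r = 7·(18q), so 7 ∣ r.

[⇐] This fails: take r = 63. Both 9 ∣ 63 and 7 ∣ 63, yet 63 is not a multiple of 126 (since 63 = 0·126 + 63), so 126 ∤ 63.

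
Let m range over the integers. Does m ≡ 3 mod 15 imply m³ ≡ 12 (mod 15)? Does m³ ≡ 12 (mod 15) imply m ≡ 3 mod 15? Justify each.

Equivalent; both directions hold.

(→) Suppose m ≡ 3 mod 15. Write m = 15j + 3. Then (15j + 3)³ = 3375j³ + 2025j² + 405j + 27 = 15(225j³ + 135j² + 27j + 1) + 12, so m³ ≡ 12 (mod 15).

(←) Conversely, suppose m³ ≡ 12 (mod 15). The only residue r in {0, …, 14} with r³ ≡ 12 (mod 15) is r = 3, so m ≡ 3 (mod 15).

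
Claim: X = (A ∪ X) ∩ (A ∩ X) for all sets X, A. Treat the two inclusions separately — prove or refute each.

Forward inclusion. This inclusion fails. Take X = {1}, A = ∅; then 1 ∈ X but 1 ∉ (A ∪ X) ∩ (A ∩ X).

Reverse inclusion. Let x ∈ (A ∪ X) ∩ (A ∩ X). Then x ∈ X ∩ A, from which x ∈ X.

The sets are not equal: only the reverse inclusion holds.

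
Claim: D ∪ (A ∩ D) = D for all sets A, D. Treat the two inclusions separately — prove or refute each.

(⟹) Let x ∈ D ∪ (A ∩ D). Then either x ∈ D and x ∉ A; or x ∈ A ∩ D. In each case x ∈ D, so D ∪ (A ∩ D) ⊆ D.

(⟸) Let x ∈ D. Then either x ∈ D and x ∉ A; or x ∈ A ∩ D. In each case x ∈ D ∪ (A ∩ D), so D ⊆ D ∪ (A ∩ D).

Both inclusions hold.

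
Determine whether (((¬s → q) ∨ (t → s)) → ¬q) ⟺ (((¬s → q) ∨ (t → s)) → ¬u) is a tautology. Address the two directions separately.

Neither direction holds.

(⟹) This fails. Under s = F, u = T, t = F, q = F, the left side is true but the right side is false.

(⟸) This fails. Under s = F, u = F, t = F, q = T, the left side is false but the right side is true.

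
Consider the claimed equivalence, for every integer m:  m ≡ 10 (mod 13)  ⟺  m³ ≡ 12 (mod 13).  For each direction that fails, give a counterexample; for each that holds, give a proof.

(⇒) holds; (⇐) fails.

[⇒] Suppose m ≡ 10 (mod 13). Write m = 13j + 10. Then (13j + 10)³ = 2197j³ + 5070j² + 3900j + 1000 = 13(169j³ + 390j² + 300j + 76) + 12, so m³ ≡ 12 (mod 13).

[⇐] This fails: take m = 4. Then 4³ = 64 ≡ 12 (mod 13), yet 4 ≡ 4 (mod 13), not 10.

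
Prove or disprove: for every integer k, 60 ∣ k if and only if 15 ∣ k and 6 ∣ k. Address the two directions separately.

Only the forward implication holds.

(←) This fails: take k = 30. Both 15 ∣ 30 and 6 ∣ 30, yet 30 is not a multiple of 60 (since 30 = 0·60 + 30), so 60 ∤ 30.

(→) If 60 ∣ k, write k = 60q. Since 60 = 4·15, k = 15·(4q), so 15 ∣ k; and since 60 = 10·6, k = 6·(10q), so 6 ∣ k.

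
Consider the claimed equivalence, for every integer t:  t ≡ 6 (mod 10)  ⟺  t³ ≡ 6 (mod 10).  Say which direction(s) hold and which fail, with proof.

Equivalent; both directions hold.

Forward direction. Suppose t ≡ 6 (mod 10). Write t = 10j + 6. Then (10j + 6)³ = 1000j³ + 1800j² + 1080j + 216 = 10(100j³ + 180j² + 108j + 21) + 6, so t³ ≡ 6 (mod 10).

Converse. For the converse, argue contrapositively. If t ≢ 6 (mod 10), then t is congruent to one of 0, 1, 2, 3, 4, 5, 7, 8, 9 modulo 10, and these give t³ ≡ 0, 1, 8, 7, 4, 5, 3, 2, 9 respectively — never 6.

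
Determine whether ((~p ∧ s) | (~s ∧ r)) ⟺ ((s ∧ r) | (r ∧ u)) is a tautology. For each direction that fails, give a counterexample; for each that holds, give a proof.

(⇒) fails and (⇐) fails.

Forward direction. This fails. Under u = F, s = T, p = F, r = F, the left side is true but the right side is false.

Converse. This fails. Under u = F, s = T, p = T, r = T, the left side is false but the right side is true.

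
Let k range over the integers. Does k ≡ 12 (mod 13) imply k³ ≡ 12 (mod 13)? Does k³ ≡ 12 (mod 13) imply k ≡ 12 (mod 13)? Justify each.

Only the forward implication holds.

[⇒] Suppose k ≡ 12 (mod 13). Write k = 13j + 12. Then (13j + 12)³ = 2197j³ + 6084j² + 5616j + 1728 = 13(169j³ + 468j² + 432j + 132) + 12, so k³ ≡ 12 (mod 13).

[⇐] This fails: take k = 4. Then 4³ = 64 ≡ 12 (mod 13), yet 4 ≡ 4 (mod 13), not 12.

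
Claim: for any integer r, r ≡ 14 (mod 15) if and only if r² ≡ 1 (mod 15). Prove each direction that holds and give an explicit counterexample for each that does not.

(⟹) Suppose r ≡ 14 (mod 15). Write r = 15j + 14. Then (15j + 14)² = 225j² + 420j + 196 = 15(15j² + 28j + 13) + 1, so r² ≡ 1 (mod 15).

(⟸) This fails: take r = 1. Then 1² = 1 ≡ 1 (mod 15), yet 1 ≡ 1 (mod 15), not 14.

The forward direction holds; the converse fails.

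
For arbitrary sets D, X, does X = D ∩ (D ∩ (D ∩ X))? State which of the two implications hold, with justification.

(⟸) Let x ∈ D ∩ (D ∩ (D ∩ X)). Then x ∈ D ∩ X, from which x ∈ X.

(⟹) This inclusion fails. Take D = ∅, X = {1}; then 1 ∈ X but 1 ∉ D ∩ (D ∩ (D ∩ X)).

Only the reverse inclusion holds.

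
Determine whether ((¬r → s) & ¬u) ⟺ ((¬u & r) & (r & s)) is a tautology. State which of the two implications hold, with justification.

(⇒) fails; (⇐) holds.

Converse. Assume the antecedent. If u is true, the antecedent cannot hold. If u is false, the antecedent forces (u = F, r = T, s = T), and (¬r → s) & ¬u holds there. Either way (¬r → s) & ¬u holds.

Forward direction. This fails. Under u = F, r = T, s = F, the left side is true but the right side is false.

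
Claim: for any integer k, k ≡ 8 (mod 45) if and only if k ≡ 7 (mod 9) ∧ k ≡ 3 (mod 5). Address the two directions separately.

(⇒) This fails: k = 8 gives 8 ≡ 8 (mod 45) but 8 ≡ 8 (mod 9), so the conjunction on the right does not hold.

(⇐) This fails: k = 43 satisfies both congruences on the right (43 ≡ 7 mod 9 and 43 ≡ 3 mod 5) yet 43 ≡ 43 (mod 45), not 8.

(⇒) fails and (⇐) fails.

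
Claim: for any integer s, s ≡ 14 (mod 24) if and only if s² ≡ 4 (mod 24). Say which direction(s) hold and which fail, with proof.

Converse. This fails: take s = 2. Then 2² = 4 ≡ 4 (mod 24), yet 2 ≡ 2 (mod 24), not 14.

Forward direction. Suppose s ≡ 14 (mod 24). Write s = 24j + 14. Then (24j + 14)² = 576j² + 672j + 196 = 24(24j² + 28j + 8) + 4, so s² ≡ 4 (mod 24).

Not equivalent: only (⇒) holds.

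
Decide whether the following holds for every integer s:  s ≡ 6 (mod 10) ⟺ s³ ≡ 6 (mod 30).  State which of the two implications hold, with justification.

Not equivalent: only (⇐) holds.

(⇐) The residues r modulo 30 with r³ ≡ 6 (mod 30) are exactly {6}, and each is ≡ 6 (mod 10).

(⇒) This fails: take s = 16. Then 16 ≡ 6 (mod 10), but 16³ = 4096 ≡ 16 (mod 30), not 6.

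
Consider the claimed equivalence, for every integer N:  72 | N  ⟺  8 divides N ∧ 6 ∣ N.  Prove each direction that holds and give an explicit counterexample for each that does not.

The forward direction holds; the converse fails.

(⇒) If 72 ∣ N, write N = 72q. Since 72 = 9·8, N = 8·(9q), so 8 ∣ N; and since 72 = 12·6, N = 6·(12q), so 6 ∣ N.

(⇐) This fails: take N = 24. Both 8 ∣ 24 and 6 ∣ 24, yet 24 is not a multiple of 72 (since 24 = 0·72 + 24), so 72 ∤ 24.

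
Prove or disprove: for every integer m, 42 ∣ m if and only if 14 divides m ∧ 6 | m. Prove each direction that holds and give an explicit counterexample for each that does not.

(⇒) If 42 ∣ m, write m = 42q. Since 42 = 3·14, m = 14·(3q), so 14 ∣ m; and since 42 = 7·6, m = 6·(7q), so 6 ∣ m.

(⇐) Suppose 14 ∣ m and 6 ∣ m. Any common multiple of 14 and 6 is a multiple of their lcm; here lcm(14, 6) = 14·6/gcd(14, 6) = 84/2 = 42, so 42 ∣ m.

Both directions hold; the statement is true.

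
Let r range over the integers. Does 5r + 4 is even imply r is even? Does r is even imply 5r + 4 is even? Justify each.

Both implications hold.

Forward direction. Suppose 5r + 4 is even. Since 5 is odd, 5r and r have the same parity, so 5r + 4 ≡ r + 4 (mod 2). As 4 is even, 5r + 4 is even exactly when r is even. Thus r is even.

Converse. Suppose r is even; write r = 2j. Then 5r + 4 = 5·(2j) + 4 = 2·5j + 4, which is even.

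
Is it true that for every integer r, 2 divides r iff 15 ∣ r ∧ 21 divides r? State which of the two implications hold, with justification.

(⇒) fails and (⇐) fails.

Forward direction. This fails: take r = 2. Certainly 2 ∣ 2, but 15 ∤ 2.

Converse. This fails: take r = 105. Both 15 ∣ 105 and 21 ∣ 105, yet 105 is not a multiple of 2 (since 105 = 52·2 + 1), so 2 ∤ 105.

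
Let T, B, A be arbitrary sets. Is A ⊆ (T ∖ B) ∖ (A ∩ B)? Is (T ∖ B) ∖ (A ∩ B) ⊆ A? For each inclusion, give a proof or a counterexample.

Both inclusions fail.

(⟹) This inclusion fails. Take T = ∅, B = ∅, A = {1}; then 1 ∈ A but 1 ∉ (T ∖ B) ∖ (A ∩ B).

(⟸) This inclusion fails. Take T = {1}, B = ∅, A = ∅; then 1 ∈ (T ∖ B) ∖ (A ∩ B) but 1 ∉ A.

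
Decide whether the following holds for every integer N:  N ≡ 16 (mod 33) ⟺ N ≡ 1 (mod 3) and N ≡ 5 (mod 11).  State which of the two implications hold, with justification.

(⇒) Suppose N ≡ 16 (mod 33); write N = 33j + 16. Since 3 ∣ 33, reducing mod 3 gives N ≡ 16 ≡ 1 (mod 3); since 11 ∣ 33, reducing mod 11 gives N ≡ 16 ≡ 5 (mod 11).

(⇐) Conversely, if N ≡ 1 (mod 3) and N ≡ 5 (mod 11), then by the Chinese remainder theorem N ≡ 16 (mod 33). This is exactly N ≡ 16 (mod 33).

Equivalent; both directions hold.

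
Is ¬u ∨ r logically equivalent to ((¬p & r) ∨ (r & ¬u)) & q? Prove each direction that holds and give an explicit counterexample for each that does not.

(⟹) This fails. Under p = F, u = F, r = F, q = F, the left side is true but the right side is false.

(⟸) Assume the antecedent. If p is true, the antecedent forces (p = T, u = F, r = T, q = T), and ¬u ∨ r holds there. If p is false, the antecedent forces (p = F, u = F, r = T, q = T) or (p = F, u = T, r = T, q = T), and ¬u ∨ r holds there. Either way ¬u ∨ r holds.

The forward direction fails; the converse holds.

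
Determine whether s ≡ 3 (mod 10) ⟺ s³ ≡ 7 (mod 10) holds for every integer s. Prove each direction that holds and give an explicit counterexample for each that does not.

(→) Suppose s ≡ 3 (mod 10). Write s = 10j + 3. Then (10j + 3)³ = 1000j³ + 900j² + 270j + 27 = 10(100j³ + 90j² + 27j + 2) + 7, so s³ ≡ 7 (mod 10).

(←) For the converse, argue contrapositively. If s ≢ 3 (mod 10), then s is congruent to one of 0, 1, 2, 4, 5, 6, 7, 8, 9 modulo 10, and these give s³ ≡ 0, 1, 8, 4, 5, 6, 3, 2, 9 respectively — never 7.

The biconditional holds.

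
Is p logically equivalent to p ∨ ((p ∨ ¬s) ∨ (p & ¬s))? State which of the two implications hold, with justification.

(⟸) This fails. Under s = F, p = F, the left side is false but the right side is true.

(⟹) Assume the antecedent. If s is true, the antecedent forces (s = T, p = T), and p ∨ ((p ∨ ¬s) ∨ (p & ¬s)) holds there. If s is false, p ∨ ((p ∨ ¬s) ∨ (p & ¬s)) reduces to true regardless of the other variables. Either way p ∨ ((p ∨ ¬s) ∨ (p & ¬s)) holds.

Only the forward implication holds.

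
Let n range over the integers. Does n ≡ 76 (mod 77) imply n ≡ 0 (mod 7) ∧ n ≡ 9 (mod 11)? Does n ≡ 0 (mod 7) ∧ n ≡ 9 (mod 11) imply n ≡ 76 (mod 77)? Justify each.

(⇒) fails and (⇐) fails.

(⟹) This fails: n = 76 gives 76 ≡ 76 (mod 77) but 76 ≡ 6 (mod 7), so the conjunction on the right does not hold.

(⟸) This fails: n = 42 satisfies both congruences on the right (42 ≡ 0 mod 7 and 42 ≡ 9 mod 11) yet 42 ≡ 42 (mod 77), not 76.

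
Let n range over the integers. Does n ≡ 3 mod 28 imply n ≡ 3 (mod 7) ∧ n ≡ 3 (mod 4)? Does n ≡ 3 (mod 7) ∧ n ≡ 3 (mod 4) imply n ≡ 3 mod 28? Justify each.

(⇒) Suppose n ≡ 3 (mod 28); write n = 28j + 3. Since 7 ∣ 28, reducing mod 7 gives n ≡ 3 (mod 7); since 4 ∣ 28, reducing mod 4 gives n ≡ 3 (mod 4).

(⇐) Conversely, if n ≡ 3 (mod 7) and n ≡ 3 (mod 4), then by the Chinese remainder theorem n ≡ 3 (mod 28). This is exactly n ≡ 3 (mod 28).

Both directions hold.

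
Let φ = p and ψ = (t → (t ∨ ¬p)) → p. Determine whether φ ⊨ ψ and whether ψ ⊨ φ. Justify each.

[⇒] Assume the antecedent. If p is true, (t → (t ∨ ¬p)) → p reduces to true regardless of the other variables. If p is false, the antecedent cannot hold. Either way (t → (t ∨ ¬p)) → p holds.

[⇐] Assume the antecedent. If p is true, p reduces to true regardless of the other variables. If p is false, the antecedent cannot hold. Either way p holds.

The biconditional holds.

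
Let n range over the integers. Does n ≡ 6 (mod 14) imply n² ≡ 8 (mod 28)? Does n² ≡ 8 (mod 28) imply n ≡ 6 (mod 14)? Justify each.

Forward direction. Suppose n ≡ 6 (mod 14). Working modulo 28, n ∈ {6, 20}; for each such r, r² ≡ 8 (mod 28).

Converse. This fails: take n = 8. Then 8² = 64 ≡ 8 (mod 28), yet 8 ≡ 8 (mod 14), not 6.

Only the forward implication holds.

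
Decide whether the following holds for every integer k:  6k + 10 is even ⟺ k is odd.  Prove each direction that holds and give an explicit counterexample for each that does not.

Forward direction. This fails: take k = 6. Then 6k + 10 = 46, which is even, yet k = 6 is even, not odd.

Converse. Suppose k is odd. Since 6 is even, 6k is even for every k, so 6k + 10 has the same parity as 10, which is even. Hence 6k + 10 is even.

(⇒) fails; (⇐) holds.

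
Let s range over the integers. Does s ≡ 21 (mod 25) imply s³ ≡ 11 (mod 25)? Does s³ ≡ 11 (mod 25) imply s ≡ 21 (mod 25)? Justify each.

(⇐) Suppose s³ ≡ 11 (mod 25). The only residue r in {0, …, 24} with r³ ≡ 11 (mod 25) is r = 21, so s ≡ 21 (mod 25).

(⇒) Suppose s ≡ 21 (mod 25). Write s = 25j + 21. Then (25j + 21)³ = 15625j³ + 39375j² + 33075j + 9261 = 25(625j³ + 1575j² + 1323j + 370) + 11, so s³ ≡ 11 (mod 25).

Equivalent; both directions hold.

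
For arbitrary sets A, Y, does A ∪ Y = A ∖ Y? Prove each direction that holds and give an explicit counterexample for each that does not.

Only the reverse inclusion holds.

Forward inclusion. This inclusion fails. Take A = ∅, Y = {1}; then 1 ∈ A ∪ Y but 1 ∉ A ∖ Y.

Reverse inclusion. Let x ∈ A ∖ Y. Then x ∈ A and x ∉ Y, from which x ∈ A ∪ Y.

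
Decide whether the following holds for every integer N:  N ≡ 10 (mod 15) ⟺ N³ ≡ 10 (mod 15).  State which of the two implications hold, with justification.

[⇐] Suppose N³ ≡ 10 (mod 15). The only residue r in {0, …, 14} with r³ ≡ 10 (mod 15) is r = 10, so N ≡ 10 (mod 15).

[⇒] Suppose N ≡ 10 (mod 15). Write N = 15j + 10. Then (15j + 10)³ = 3375j³ + 6750j² + 4500j + 1000 = 15(225j³ + 450j² + 300j + 66) + 10, so N³ ≡ 10 (mod 15).

Both directions hold.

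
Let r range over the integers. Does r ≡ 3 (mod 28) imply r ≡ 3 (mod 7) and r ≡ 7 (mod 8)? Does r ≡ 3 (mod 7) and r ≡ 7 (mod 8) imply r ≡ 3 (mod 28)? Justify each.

(⇒) This fails: r = 3 gives 3 ≡ 3 (mod 28) but 3 ≡ 3 (mod 8), so the conjunction on the right does not hold.

(⇐) Conversely, if r ≡ 3 (mod 7) and r ≡ 7 (mod 8), then by the Chinese remainder theorem r ≡ 31 (mod 56). Since 31 ≡ 3 (mod 28) and 28 ∣ 56, we get r ≡ 3 (mod 28).

Only the converse holds.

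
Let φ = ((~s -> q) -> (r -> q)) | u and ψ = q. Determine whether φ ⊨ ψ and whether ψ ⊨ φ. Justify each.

Only the reverse direction holds.

(⇒) This fails. Under q = F, r = F, u = F, s = F, the left side is true but the right side is false.

(⇐) Assume the antecedent. If q is true, ((~s -> q) -> (r -> q)) | u reduces to true regardless of the other variables. If q is false, the antecedent cannot hold. Either way ((~s -> q) -> (r -> q)) | u holds.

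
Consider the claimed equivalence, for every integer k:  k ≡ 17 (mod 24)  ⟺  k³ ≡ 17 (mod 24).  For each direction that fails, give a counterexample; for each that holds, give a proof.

(⇒) Suppose k ≡ 17 (mod 24). Write k = 24j + 17. Then (24j + 17)³ = 13824j³ + 29376j² + 20808j + 4913 = 24(576j³ + 1224j² + 867j + 204) + 17, so k³ ≡ 17 (mod 24).

(⇐) Conversely, suppose k³ ≡ 17 (mod 24). The only residue r in {0, …, 23} with r³ ≡ 17 (mod 24) is r = 17, so k ≡ 17 (mod 24).

Both implications hold.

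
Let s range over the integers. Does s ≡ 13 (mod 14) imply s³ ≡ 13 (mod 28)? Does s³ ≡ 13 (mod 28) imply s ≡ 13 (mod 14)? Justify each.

(⟹) This fails: take s = 27. Then 27 ≡ 13 (mod 14), but 27³ = 19683 ≡ 27 (mod 28), not 13.

(⟸) This fails: take s = 5. Then 5³ = 125 ≡ 13 (mod 28), yet 5 ≡ 5 (mod 14), not 13.

Neither implication holds.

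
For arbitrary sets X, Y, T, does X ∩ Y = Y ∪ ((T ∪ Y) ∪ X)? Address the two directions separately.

Forward inclusion. Let x ∈ X ∩ Y. Then either x ∈ X ∩ Y and x ∉ T; or x ∈ X ∩ Y ∩ T. In each case x ∈ Y ∪ ((T ∪ Y) ∪ X), so X ∩ Y ⊆ Y ∪ ((T ∪ Y) ∪ X).

Reverse inclusion. This inclusion fails. Take X = {1}, Y = ∅, T = ∅; then 1 ∈ Y ∪ ((T ∪ Y) ∪ X) but 1 ∉ X ∩ Y.

(⊆) holds; (⊇) fails.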